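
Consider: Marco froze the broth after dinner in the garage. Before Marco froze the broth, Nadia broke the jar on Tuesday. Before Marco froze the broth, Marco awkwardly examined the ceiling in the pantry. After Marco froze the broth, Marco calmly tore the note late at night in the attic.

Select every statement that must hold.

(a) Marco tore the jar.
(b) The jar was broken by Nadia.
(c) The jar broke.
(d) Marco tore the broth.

(b), (c)

(a) Not entailed — Marco tore the note, not the jar; the jar belongs to the breaking event.
(b) Entailed — every conjunct here is already in the original breaking event.
(c) Entailed — 'Nadia broke the jar' is causative; it entails the inchoative 'the jar broke'.
(d) Not entailed — Marco tore the note, not the broth; the broth belongs to the freezing event.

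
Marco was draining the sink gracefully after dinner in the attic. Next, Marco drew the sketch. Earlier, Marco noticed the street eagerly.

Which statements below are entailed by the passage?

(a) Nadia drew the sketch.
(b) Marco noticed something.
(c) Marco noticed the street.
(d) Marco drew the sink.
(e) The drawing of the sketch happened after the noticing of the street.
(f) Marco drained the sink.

(a) Not entailed — the passage has Marco drawing the sketch, not Nadia.
(b) Entailed — dropping 'eagerly' and generalizing the patient leaves a sub-description the original still satisfies.
(c) Entailed — dropping 'eagerly' leaves a sub-description the original still satisfies.
(d) Not entailed — Marco drew the sketch, not the sink; the sink belongs to the draining event.
(e) Entailed — the narrative places the noticing before the drawing.
(f) Not entailed — 'was draining' is progressive on an accomplishment; it does not entail the completed 'drained'.

(b), (c), (e)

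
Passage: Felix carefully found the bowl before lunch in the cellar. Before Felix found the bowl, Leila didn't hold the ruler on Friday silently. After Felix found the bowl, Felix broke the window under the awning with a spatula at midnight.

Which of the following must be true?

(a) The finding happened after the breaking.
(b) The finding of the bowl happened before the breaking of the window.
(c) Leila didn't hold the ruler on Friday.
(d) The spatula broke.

(b)

(a) Not entailed — the narrative places the finding before the breaking, not after.
(b) Entailed — the narrative places the finding before the breaking.
(c) Not entailed — dropping 'silently' under negation is not valid — the original leaves open that Leila held the ruler some other way.
(d) Not entailed — the window is what broke, not the spatula.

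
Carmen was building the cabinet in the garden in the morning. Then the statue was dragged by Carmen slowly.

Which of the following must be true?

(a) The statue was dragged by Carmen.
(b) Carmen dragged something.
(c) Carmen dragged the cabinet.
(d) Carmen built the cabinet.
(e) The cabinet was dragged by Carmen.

(a) Entailed — dropping 'slowly' leaves a sub-description the original still satisfies.
(b) Entailed — this follows by dropping conjuncts from the dragging event's description.
(c) Not entailed — Carmen dragged the statue, not the cabinet; the cabinet belongs to the building event.
(d) Not entailed — 'was building' is progressive on an accomplishment; it does not entail the completed 'built'.
(e) Not entailed — Carmen dragged the statue, not the cabinet; the cabinet belongs to the building event.

(a), (b)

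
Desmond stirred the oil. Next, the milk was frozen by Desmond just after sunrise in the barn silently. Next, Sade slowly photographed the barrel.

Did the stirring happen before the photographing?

yes

The narrative orders the stirring before the photographing.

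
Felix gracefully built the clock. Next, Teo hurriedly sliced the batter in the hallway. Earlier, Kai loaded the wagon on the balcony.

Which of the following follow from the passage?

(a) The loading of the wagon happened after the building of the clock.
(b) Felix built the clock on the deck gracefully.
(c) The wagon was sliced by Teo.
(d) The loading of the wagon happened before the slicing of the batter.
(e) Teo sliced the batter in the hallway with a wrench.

(d)

(a) Not entailed — the narrative doesn't order the building relative to the loading.
(b) Not entailed — 'on the deck' adds information not in the original event.
(c) Not entailed — Teo sliced the batter, not the wagon; the wagon belongs to the loading event.
(d) Entailed — the narrative places the loading before the slicing.
(e) Not entailed — 'with a wrench' adds information not in the original event.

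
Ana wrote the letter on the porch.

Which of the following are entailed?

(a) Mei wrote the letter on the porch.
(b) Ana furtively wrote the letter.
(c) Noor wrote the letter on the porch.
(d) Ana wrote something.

(a) Not entailed — the passage has Ana writing the letter, not Mei.
(b) Not entailed — 'furtively' adds information not in the original event.
(c) Not entailed — the passage has Ana writing the letter, not Noor.
(d) Entailed — every conjunct here is already in the original writing event.

(d)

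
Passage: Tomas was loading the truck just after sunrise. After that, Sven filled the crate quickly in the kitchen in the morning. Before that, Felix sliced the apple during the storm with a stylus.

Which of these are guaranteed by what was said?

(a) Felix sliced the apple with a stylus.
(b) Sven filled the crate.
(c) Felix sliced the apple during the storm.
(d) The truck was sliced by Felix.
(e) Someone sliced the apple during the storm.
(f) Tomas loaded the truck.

(a) Entailed — every conjunct here is already in the original slicing event.
(b) Entailed — dropping 'in the kitchen', 'in the morning', 'quickly' leaves a sub-description the original still satisfies.
(c) Entailed — every conjunct here is already in the original slicing event.
(d) Not entailed — Felix sliced the apple, not the truck; the truck belongs to the loading event.
(e) Entailed — every conjunct here is already in the original slicing event.
(f) Not entailed — 'was loading' is progressive on an accomplishment; it does not entail the completed 'loaded'.

(a), (b), (c), (e)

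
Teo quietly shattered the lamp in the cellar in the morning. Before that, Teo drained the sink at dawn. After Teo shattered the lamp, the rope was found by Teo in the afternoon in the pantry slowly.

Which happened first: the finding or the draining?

the draining

The connectives place the draining before the finding.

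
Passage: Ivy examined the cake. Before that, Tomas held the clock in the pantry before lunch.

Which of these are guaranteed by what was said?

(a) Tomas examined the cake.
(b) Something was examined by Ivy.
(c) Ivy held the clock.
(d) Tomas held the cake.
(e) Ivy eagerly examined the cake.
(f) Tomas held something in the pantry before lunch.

(b), (f)

(a) Not entailed — the passage has Ivy examining the cake, not Tomas.
(b) Entailed — every conjunct here is already in the original examining event.
(c) Not entailed — the passage has Tomas holding the clock, not Ivy.
(d) Not entailed — Tomas held the clock, not the cake; the cake belongs to the examining event.
(e) Not entailed — 'eagerly' adds information not in the original event.
(f) Entailed — the original entails any weakening of itself; this just generalizes the patient.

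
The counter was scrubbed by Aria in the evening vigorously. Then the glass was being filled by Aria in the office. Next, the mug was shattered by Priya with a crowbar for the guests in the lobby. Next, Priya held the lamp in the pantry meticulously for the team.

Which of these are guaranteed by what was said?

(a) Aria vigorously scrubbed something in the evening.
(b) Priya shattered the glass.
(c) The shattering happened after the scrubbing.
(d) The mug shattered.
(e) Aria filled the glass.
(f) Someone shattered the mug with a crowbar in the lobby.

(a) Entailed — generalizing the patient leaves a sub-description the original still satisfies.
(b) Not entailed — Priya shattered the mug, not the glass; the glass belongs to the filling event.
(c) Entailed — the narrative places the scrubbing before the shattering.
(d) Entailed — 'Priya shattered the mug' is causative; it entails the inchoative 'the mug shattered'.
(e) Not entailed — 'was filling' is progressive on an accomplishment; it does not entail the completed 'filled'.
(f) Entailed — this follows by dropping conjuncts from the shattering event's description.

(a), (c), (d), (f)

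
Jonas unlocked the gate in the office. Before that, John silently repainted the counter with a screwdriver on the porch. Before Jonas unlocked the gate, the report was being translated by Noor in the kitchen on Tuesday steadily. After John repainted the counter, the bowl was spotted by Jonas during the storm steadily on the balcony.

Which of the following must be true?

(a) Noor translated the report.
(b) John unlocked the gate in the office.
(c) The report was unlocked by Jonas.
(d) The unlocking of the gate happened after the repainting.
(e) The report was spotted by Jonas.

(d)

(a) Not entailed — 'was translating' is progressive on an accomplishment; it does not entail the completed 'translated'.
(b) Not entailed — the passage has Jonas unlocking the gate, not John.
(c) Not entailed — Jonas unlocked the gate, not the report; the report belongs to the translating event.
(d) Entailed — the narrative places the repainting before the unlocking.
(e) Not entailed — Jonas spotted the bowl, not the report; the report belongs to the translating event.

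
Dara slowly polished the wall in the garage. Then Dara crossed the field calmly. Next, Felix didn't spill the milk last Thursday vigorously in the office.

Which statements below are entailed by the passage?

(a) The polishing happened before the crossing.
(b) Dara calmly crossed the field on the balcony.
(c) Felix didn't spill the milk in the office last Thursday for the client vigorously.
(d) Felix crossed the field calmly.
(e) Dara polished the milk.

(a) Entailed — the narrative places the polishing before the crossing.
(b) Not entailed — 'on the balcony' adds information not in the original event.
(c) Entailed — under negation, adding a further restriction is entailed: if no such spilling event occurred, none occurred for the client either.
(d) Not entailed — the passage has Dara crossing the field, not Felix.
(e) Not entailed — Dara polished the wall, not the milk; the milk belongs to the spilling event.

(a), (c)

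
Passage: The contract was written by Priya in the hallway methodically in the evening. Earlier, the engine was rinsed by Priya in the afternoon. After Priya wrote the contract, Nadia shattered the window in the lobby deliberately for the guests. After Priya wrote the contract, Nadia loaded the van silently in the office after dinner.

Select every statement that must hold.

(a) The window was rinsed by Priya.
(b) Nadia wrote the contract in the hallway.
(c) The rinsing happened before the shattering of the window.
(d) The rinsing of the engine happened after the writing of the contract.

(a) Not entailed — Priya rinsed the engine, not the window; the window belongs to the shattering event.
(b) Not entailed — the passage has Priya writing the contract, not Nadia.
(c) Entailed — the narrative places the rinsing before the shattering.
(d) Not entailed — the narrative places the rinsing before the writing, not after.

(c)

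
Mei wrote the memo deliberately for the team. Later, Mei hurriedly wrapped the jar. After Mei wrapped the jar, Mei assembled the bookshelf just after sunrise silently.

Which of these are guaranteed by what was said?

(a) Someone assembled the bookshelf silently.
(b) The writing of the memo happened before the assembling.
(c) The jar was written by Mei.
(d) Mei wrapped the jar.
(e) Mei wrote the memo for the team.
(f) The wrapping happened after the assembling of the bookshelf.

(a) Entailed — this follows by dropping conjuncts from the assembling event's description.
(b) Entailed — the narrative places the writing before the assembling.
(c) Not entailed — Mei wrote the memo, not the jar; the jar belongs to the wrapping event.
(d) Entailed — every conjunct here is already in the original wrapping event.
(e) Entailed — dropping 'deliberately' leaves a sub-description the original still satisfies.
(f) Not entailed — the narrative places the wrapping before the assembling, not after.

(a), (b), (d), (e)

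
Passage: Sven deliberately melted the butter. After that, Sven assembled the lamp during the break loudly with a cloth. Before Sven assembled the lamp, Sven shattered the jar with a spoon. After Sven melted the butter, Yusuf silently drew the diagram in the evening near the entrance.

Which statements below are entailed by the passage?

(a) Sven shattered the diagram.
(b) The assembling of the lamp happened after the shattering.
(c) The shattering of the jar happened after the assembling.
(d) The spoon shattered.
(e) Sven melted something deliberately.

(a) Not entailed — Sven shattered the jar, not the diagram; the diagram belongs to the drawing event.
(b) Entailed — the narrative places the shattering before the assembling.
(c) Not entailed — the narrative places the shattering before the assembling, not after.
(d) Not entailed — the jar is what shattered, not the spoon.
(e) Entailed — generalizing the patient leaves a sub-description the original still satisfies.

(b), (e)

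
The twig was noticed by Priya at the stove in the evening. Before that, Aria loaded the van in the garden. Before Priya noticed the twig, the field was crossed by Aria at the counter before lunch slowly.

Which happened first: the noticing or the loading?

the loading

The connectives place the loading before the noticing.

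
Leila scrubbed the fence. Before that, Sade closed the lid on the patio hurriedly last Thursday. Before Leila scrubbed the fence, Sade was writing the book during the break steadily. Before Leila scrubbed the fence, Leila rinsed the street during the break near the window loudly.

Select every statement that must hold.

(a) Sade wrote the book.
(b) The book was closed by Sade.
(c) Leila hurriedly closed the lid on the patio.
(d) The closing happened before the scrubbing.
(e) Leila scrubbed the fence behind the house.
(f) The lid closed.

(d), (f)

(a) Not entailed — 'was writing' is progressive on an accomplishment; it does not entail the completed 'wrote'.
(b) Not entailed — Sade closed the lid, not the book; the book belongs to the writing event.
(c) Not entailed — the passage has Sade closing the lid, not Leila.
(d) Entailed — the narrative places the closing before the scrubbing.
(e) Not entailed — 'behind the house' adds information not in the original event.
(f) Entailed — 'Sade closed the lid' is causative; it entails the inchoative 'the lid closed'.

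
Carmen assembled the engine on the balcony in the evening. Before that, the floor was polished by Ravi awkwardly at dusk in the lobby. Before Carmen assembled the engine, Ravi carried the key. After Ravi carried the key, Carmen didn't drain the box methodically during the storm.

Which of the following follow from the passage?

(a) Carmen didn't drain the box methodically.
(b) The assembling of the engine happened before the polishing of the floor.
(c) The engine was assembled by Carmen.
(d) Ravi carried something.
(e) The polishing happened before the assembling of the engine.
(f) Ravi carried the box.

(c), (d), (e)

(a) Not entailed — dropping 'during the storm' under negation is not valid — the original leaves open that Carmen drained the box some other way.
(b) Not entailed — the narrative places the polishing before the assembling, not after.
(c) Entailed — every conjunct here is already in the original assembling event.
(d) Entailed — this follows by dropping conjuncts from the carrying event's description.
(e) Entailed — the narrative places the polishing before the assembling.
(f) Not entailed — Ravi carried the key, not the box; the box belongs to the draining event.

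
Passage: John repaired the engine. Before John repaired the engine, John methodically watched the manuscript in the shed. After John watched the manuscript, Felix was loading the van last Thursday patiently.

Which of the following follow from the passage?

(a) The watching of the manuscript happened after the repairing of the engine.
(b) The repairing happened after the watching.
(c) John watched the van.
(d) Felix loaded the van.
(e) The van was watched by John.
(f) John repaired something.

(b), (f)

(a) Not entailed — the narrative places the watching before the repairing, not after.
(b) Entailed — the narrative places the watching before the repairing.
(c) Not entailed — John watched the manuscript, not the van; the van belongs to the loading event.
(d) Not entailed — 'was loading' is progressive on an accomplishment; it does not entail the completed 'loaded'.
(e) Not entailed — John watched the manuscript, not the van; the van belongs to the loading event.
(f) Entailed — the original entails any weakening of itself; this just generalizes the patient.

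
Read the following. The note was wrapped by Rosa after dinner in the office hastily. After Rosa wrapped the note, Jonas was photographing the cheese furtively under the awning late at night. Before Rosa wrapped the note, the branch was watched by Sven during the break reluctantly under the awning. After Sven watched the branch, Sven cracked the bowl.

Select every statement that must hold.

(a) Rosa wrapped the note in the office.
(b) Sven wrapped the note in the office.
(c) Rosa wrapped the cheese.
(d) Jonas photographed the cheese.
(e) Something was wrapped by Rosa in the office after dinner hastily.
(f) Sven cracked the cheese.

(a) Entailed — the original entails any weakening of itself; this just drops 'hastily', 'after dinner'.
(b) Not entailed — the passage has Rosa wrapping the note, not Sven.
(c) Not entailed — Rosa wrapped the note, not the cheese; the cheese belongs to the photographing event.
(d) Not entailed — 'was photographing' is progressive on an accomplishment; it does not entail the completed 'photographed'.
(e) Entailed — the original entails any weakening of itself; this just generalizes the patient.
(f) Not entailed — Sven cracked the bowl, not the cheese; the cheese belongs to the photographing event.

(a), (e)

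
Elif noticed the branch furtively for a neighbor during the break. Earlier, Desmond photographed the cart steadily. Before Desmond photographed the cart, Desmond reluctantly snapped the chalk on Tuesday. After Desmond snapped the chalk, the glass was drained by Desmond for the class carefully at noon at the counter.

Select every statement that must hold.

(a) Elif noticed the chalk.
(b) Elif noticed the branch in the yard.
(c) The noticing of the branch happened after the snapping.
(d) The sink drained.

(c)

(a) Not entailed — Elif noticed the branch, not the chalk; the chalk belongs to the snapping event.
(b) Not entailed — 'in the yard' adds information not in the original event.
(c) Entailed — the narrative places the snapping before the noticing.
(d) Not entailed — the glass is what drained, not the sink.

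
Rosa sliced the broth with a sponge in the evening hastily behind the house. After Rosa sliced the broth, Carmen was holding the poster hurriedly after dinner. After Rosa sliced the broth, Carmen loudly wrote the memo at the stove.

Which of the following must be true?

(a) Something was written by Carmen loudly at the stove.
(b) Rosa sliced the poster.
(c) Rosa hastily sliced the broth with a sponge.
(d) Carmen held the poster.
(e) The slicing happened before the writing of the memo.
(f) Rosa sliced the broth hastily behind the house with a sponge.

(a) Entailed — the original entails any weakening of itself; this just generalizes the patient.
(b) Not entailed — Rosa sliced the broth, not the poster; the poster belongs to the holding event.
(c) Entailed — this follows by dropping conjuncts from the slicing event's description.
(d) Entailed — 'hold' is an activity; 'was holding' entails that some holding happened, so 'held' holds.
(e) Entailed — the narrative places the slicing before the writing.
(f) Entailed — every conjunct here is already in the original slicing event.

(a), (c), (d), (e), (f)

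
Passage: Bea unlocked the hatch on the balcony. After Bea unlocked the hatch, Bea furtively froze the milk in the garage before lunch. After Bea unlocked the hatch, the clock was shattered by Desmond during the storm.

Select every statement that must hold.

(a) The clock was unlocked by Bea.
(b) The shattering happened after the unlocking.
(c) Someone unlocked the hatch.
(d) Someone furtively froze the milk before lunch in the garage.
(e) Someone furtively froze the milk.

(a) Not entailed — Bea unlocked the hatch, not the clock; the clock belongs to the shattering event.
(b) Entailed — the narrative places the unlocking before the shattering.
(c) Entailed — every conjunct here is already in the original unlocking event.
(d) Entailed — the original entails any weakening of itself; this just generalizes the agent.
(e) Entailed — every conjunct here is already in the original freezing event.

(b), (c), (d), (e)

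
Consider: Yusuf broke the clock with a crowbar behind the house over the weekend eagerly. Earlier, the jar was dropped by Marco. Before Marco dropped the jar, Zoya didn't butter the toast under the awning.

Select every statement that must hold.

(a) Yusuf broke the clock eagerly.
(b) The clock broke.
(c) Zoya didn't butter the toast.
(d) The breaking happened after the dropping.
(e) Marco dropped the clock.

(a) Entailed — the original entails any weakening of itself; this just drops 'with a crowbar', 'over the weekend', 'behind the house'.
(b) Entailed — 'Yusuf broke the clock' is causative; it entails the inchoative 'the clock broke'.
(c) Not entailed — dropping 'under the awning' under negation is not valid — the original leaves open that Zoya buttered the toast some other way.
(d) Entailed — the narrative places the dropping before the breaking.
(e) Not entailed — Marco dropped the jar, not the clock; the clock belongs to the breaking event.

(a), (b), (d)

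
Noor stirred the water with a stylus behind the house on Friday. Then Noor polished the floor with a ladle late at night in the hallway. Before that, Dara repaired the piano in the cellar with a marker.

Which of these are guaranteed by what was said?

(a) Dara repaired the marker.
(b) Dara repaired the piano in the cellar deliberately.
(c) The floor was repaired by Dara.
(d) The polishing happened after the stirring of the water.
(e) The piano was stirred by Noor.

(d)

(a) Not entailed — the marker is the instrument, not what was repaired.
(b) Not entailed — 'deliberately' adds information not in the original event.
(c) Not entailed — Dara repaired the piano, not the floor; the floor belongs to the polishing event.
(d) Entailed — the narrative places the stirring before the polishing.
(e) Not entailed — Noor stirred the water, not the piano; the piano belongs to the repairing event.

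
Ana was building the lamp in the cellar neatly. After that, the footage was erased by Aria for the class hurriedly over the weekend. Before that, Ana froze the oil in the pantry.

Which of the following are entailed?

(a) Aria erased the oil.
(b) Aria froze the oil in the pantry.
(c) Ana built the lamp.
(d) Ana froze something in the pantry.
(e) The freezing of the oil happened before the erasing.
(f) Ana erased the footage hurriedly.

(a) Not entailed — Aria erased the footage, not the oil; the oil belongs to the freezing event.
(b) Not entailed — the passage has Ana freezing the oil, not Aria.
(c) Not entailed — 'was building' is progressive on an accomplishment; it does not entail the completed 'built'.
(d) Entailed — the original entails any weakening of itself; this just generalizes the patient.
(e) Entailed — the narrative places the freezing before the erasing.
(f) Not entailed — the passage has Aria erasing the footage, not Ana.

(d), (e)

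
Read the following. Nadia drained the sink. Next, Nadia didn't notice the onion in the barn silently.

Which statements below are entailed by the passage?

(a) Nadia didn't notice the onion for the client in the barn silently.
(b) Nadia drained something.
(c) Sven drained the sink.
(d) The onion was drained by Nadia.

(a), (b)

(a) Entailed — under negation, adding a further restriction is entailed: if no such noticing event occurred, none occurred for the client either.
(b) Entailed — generalizing the patient leaves a sub-description the original still satisfies.
(c) Not entailed — the passage has Nadia draining the sink, not Sven.
(d) Not entailed — Nadia drained the sink, not the onion; the onion belongs to the noticing event.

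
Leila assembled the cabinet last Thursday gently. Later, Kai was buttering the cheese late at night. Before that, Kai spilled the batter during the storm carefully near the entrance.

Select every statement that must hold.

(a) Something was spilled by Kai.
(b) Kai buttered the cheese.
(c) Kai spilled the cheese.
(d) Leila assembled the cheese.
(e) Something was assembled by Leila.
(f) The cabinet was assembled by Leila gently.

(a) Entailed — the original entails any weakening of itself; this just drops 'during the storm', 'near the entrance', 'carefully' and generalizes the patient.
(b) Not entailed — 'was buttering' is progressive on an accomplishment; it does not entail the completed 'buttered'.
(c) Not entailed — Kai spilled the batter, not the cheese; the cheese belongs to the buttering event.
(d) Not entailed — Leila assembled the cabinet, not the cheese; the cheese belongs to the buttering event.
(e) Entailed — dropping 'gently', 'last Thursday' and generalizing the patient leaves a sub-description the original still satisfies.
(f) Entailed — every conjunct here is already in the original assembling event.

(a), (e), (f)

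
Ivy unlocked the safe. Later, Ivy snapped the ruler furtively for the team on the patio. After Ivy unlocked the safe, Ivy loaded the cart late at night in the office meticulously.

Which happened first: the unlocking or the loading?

The connectives place the unlocking before the loading.

the unlocking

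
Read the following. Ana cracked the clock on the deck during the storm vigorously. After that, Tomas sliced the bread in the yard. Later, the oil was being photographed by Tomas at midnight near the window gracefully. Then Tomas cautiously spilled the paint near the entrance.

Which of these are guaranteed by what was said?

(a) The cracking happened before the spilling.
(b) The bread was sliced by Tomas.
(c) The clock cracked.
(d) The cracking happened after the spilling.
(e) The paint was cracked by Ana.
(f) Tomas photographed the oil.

(a), (b), (c)

(a) Entailed — the narrative places the cracking before the spilling.
(b) Entailed — the original entails any weakening of itself; this just drops 'in the yard'.
(c) Entailed — 'Ana cracked the clock' is causative; it entails the inchoative 'the clock cracked'.
(d) Not entailed — the narrative places the cracking before the spilling, not after.
(e) Not entailed — Ana cracked the clock, not the paint; the paint belongs to the spilling event.
(f) Not entailed — 'was photographing' is progressive on an accomplishment; it does not entail the completed 'photographed'.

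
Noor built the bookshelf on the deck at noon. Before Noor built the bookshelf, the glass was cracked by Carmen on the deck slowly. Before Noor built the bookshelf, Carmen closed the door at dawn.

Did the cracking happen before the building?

The narrative orders the cracking before the building.

yes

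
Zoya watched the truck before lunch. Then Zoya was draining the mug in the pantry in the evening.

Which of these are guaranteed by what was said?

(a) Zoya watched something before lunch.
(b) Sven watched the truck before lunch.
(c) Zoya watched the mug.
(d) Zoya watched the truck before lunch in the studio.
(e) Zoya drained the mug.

(a)

(a) Entailed — the original entails any weakening of itself; this just generalizes the patient.
(b) Not entailed — the passage has Zoya watching the truck, not Sven.
(c) Not entailed — Zoya watched the truck, not the mug; the mug belongs to the draining event.
(d) Not entailed — 'in the studio' adds information not in the original event.
(e) Not entailed — 'was draining' is progressive on an accomplishment; it does not entail the completed 'drained'.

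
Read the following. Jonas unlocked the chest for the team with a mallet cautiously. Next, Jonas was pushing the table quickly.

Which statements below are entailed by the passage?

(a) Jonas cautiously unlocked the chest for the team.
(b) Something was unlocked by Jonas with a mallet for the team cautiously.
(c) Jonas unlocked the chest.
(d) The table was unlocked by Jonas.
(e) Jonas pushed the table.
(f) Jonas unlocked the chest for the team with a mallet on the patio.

(a), (b), (c), (e)

(a) Entailed — every conjunct here is already in the original unlocking event.
(b) Entailed — this follows by dropping conjuncts from the unlocking event's description.
(c) Entailed — this follows by dropping conjuncts from the unlocking event's description.
(d) Not entailed — Jonas unlocked the chest, not the table; the table belongs to the pushing event.
(e) Entailed — 'push' is an activity; 'was pushing' entails that some pushing happened, so 'pushed' holds.
(f) Not entailed — 'on the patio' adds information not in the original event.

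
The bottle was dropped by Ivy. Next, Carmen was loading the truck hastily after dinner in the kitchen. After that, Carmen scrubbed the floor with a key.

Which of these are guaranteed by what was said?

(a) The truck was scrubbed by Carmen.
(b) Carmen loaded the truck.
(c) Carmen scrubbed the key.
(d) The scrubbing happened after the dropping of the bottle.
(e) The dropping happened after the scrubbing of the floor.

(d)

(a) Not entailed — Carmen scrubbed the floor, not the truck; the truck belongs to the loading event.
(b) Not entailed — 'was loading' is progressive on an accomplishment; it does not entail the completed 'loaded'.
(c) Not entailed — the key is the instrument, not what was scrubbed.
(d) Entailed — the narrative places the dropping before the scrubbing.
(e) Not entailed — the narrative places the dropping before the scrubbing, not after.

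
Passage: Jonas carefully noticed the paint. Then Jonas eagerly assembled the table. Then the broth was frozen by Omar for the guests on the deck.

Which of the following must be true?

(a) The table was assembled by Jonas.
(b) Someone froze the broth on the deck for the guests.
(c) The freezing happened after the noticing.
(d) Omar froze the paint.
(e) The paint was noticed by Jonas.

(a) Entailed — this follows by dropping conjuncts from the assembling event's description.
(b) Entailed — every conjunct here is already in the original freezing event.
(c) Entailed — the narrative places the noticing before the freezing.
(d) Not entailed — Omar froze the broth, not the paint; the paint belongs to the noticing event.
(e) Entailed — this follows by dropping conjuncts from the noticing event's description.

(a), (b), (c), (e)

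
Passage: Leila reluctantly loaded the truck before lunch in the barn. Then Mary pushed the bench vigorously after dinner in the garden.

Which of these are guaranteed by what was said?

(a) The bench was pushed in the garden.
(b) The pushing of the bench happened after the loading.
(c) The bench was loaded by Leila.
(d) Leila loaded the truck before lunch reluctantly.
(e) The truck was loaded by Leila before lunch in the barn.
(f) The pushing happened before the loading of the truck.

(a), (b), (d), (e)

(a) Entailed — every conjunct here is already in the original pushing event.
(b) Entailed — the narrative places the loading before the pushing.
(c) Not entailed — Leila loaded the truck, not the bench; the bench belongs to the pushing event.
(d) Entailed — dropping 'in the barn' leaves a sub-description the original still satisfies.
(e) Entailed — this follows by dropping conjuncts from the loading event's description.
(f) Not entailed — the narrative places the loading before the pushing, not after.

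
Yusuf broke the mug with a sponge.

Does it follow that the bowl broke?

Nothing is said about any bowl; only the mug is affected.

no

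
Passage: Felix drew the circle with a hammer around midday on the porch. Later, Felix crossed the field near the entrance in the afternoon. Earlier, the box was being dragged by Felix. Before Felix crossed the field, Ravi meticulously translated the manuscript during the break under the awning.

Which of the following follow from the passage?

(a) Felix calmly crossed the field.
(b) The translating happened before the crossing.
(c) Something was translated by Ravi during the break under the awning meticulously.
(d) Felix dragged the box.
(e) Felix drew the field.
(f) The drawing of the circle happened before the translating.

(b), (c), (d)

(a) Not entailed — 'calmly' adds information not in the original event.
(b) Entailed — the narrative places the translating before the crossing.
(c) Entailed — generalizing the patient leaves a sub-description the original still satisfies.
(d) Entailed — 'drag' is an activity; 'was dragging' entails that some dragging happened, so 'dragged' holds.
(e) Not entailed — Felix drew the circle, not the field; the field belongs to the crossing event.
(f) Not entailed — the narrative doesn't order the drawing relative to the translating.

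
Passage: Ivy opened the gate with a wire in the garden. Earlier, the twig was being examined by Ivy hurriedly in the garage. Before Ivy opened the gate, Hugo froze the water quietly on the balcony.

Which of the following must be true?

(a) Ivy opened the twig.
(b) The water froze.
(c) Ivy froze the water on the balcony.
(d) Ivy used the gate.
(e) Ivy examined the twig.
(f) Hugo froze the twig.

(b), (e)

(a) Not entailed — Ivy opened the gate, not the twig; the twig belongs to the examining event.
(b) Entailed — 'Hugo froze the water' is causative; it entails the inchoative 'the water froze'.
(c) Not entailed — the passage has Hugo freezing the water, not Ivy.
(d) Not entailed — the gate is the patient, not an instrument — Ivy used a wire.
(e) Entailed — 'examine' is an activity; 'was examining' entails that some examining happened, so 'examined' holds.
(f) Not entailed — Hugo froze the water, not the twig; the twig belongs to the examining event.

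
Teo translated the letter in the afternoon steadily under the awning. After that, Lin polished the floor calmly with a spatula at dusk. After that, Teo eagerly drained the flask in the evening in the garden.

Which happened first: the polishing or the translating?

the translating

The connectives place the translating before the polishing.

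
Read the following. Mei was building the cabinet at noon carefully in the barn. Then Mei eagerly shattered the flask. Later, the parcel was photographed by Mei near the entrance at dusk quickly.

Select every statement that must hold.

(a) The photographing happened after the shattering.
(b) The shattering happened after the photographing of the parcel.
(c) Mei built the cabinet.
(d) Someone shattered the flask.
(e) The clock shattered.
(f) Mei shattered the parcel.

(a), (d)

(a) Entailed — the narrative places the shattering before the photographing.
(b) Not entailed — the narrative places the shattering before the photographing, not after.
(c) Not entailed — 'was building' is progressive on an accomplishment; it does not entail the completed 'built'.
(d) Entailed — this follows by dropping conjuncts from the shattering event's description.
(e) Not entailed — the flask is what shattered, not the clock.
(f) Not entailed — Mei shattered the flask, not the parcel; the parcel belongs to the photographing event.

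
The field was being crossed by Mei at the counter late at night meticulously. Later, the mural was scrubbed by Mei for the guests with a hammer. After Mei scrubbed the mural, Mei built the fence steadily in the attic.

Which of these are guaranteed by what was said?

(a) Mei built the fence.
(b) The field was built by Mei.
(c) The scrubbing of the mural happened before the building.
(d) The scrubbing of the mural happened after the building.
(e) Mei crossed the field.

(a) Entailed — every conjunct here is already in the original building event.
(b) Not entailed — Mei built the fence, not the field; the field belongs to the crossing event.
(c) Entailed — the narrative places the scrubbing before the building.
(d) Not entailed — the narrative places the scrubbing before the building, not after.
(e) Not entailed — 'was crossing' is progressive on an accomplishment; it does not entail the completed 'crossed'.

(a), (c)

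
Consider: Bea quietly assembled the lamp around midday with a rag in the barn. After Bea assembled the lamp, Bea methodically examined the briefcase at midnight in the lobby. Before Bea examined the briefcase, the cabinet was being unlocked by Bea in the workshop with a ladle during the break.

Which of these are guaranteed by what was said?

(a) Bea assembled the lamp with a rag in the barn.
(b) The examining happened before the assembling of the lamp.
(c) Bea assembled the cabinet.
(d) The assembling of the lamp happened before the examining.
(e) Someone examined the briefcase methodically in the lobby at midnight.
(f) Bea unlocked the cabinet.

(a), (d), (e)

(a) Entailed — every conjunct here is already in the original assembling event.
(b) Not entailed — the narrative places the assembling before the examining, not after.
(c) Not entailed — Bea assembled the lamp, not the cabinet; the cabinet belongs to the unlocking event.
(d) Entailed — the narrative places the assembling before the examining.
(e) Entailed — this follows by dropping conjuncts from the examining event's description.
(f) Not entailed — 'was unlocking' is progressive on an accomplishment; it does not entail the completed 'unlocked'.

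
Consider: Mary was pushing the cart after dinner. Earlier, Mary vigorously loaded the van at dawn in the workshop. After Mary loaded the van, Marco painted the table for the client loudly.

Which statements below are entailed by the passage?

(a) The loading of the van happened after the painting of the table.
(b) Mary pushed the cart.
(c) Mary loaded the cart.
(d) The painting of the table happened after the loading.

(b), (d)

(a) Not entailed — the narrative places the loading before the painting, not after.
(b) Entailed — 'push' is an activity; 'was pushing' entails that some pushing happened, so 'pushed' holds.
(c) Not entailed — Mary loaded the van, not the cart; the cart belongs to the pushing event.
(d) Entailed — the narrative places the loading before the painting.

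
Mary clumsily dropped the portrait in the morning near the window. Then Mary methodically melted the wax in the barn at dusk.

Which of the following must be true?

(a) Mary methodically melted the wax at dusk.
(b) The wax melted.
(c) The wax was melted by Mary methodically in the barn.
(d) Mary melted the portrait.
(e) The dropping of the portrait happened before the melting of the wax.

(a), (b), (c), (e)

(a) Entailed — this follows by dropping conjuncts from the melting event's description.
(b) Entailed — 'Mary melted the wax' is causative; it entails the inchoative 'the wax melted'.
(c) Entailed — every conjunct here is already in the original melting event.
(d) Not entailed — Mary melted the wax, not the portrait; the portrait belongs to the dropping event.
(e) Entailed — the narrative places the dropping before the melting.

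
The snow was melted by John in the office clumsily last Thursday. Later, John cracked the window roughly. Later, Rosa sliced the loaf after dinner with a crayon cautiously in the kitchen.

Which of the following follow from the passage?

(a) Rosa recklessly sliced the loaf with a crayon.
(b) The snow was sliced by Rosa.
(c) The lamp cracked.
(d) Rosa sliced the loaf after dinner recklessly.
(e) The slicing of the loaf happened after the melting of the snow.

(a) Not entailed — 'recklessly' adds a manner not in (and inconsistent with) the original.
(b) Not entailed — Rosa sliced the loaf, not the snow; the snow belongs to the melting event.
(c) Not entailed — the window is what cracked, not the lamp.
(d) Not entailed — 'recklessly' adds a manner not in (and inconsistent with) the original.
(e) Entailed — the narrative places the melting before the slicing.

(e)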